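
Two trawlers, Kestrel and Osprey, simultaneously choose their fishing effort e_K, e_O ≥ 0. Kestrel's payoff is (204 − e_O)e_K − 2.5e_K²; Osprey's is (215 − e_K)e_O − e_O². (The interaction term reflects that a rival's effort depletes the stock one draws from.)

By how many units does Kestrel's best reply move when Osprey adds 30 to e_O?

-6

Expanding Kestrel's payoff: 204e_K − e_Oe_K − 2.5e_K².
∂π/∂e_K = 204 − e_O − 5e_K = 0, so e_K = 40.8 − 0.2e_O.
The reaction-function slope is −0.2, so a 30-unit rise in e_O moves e_K by −0.2 × 30 = −6. Kestrel's best response falls — the actions are strategic substitutes.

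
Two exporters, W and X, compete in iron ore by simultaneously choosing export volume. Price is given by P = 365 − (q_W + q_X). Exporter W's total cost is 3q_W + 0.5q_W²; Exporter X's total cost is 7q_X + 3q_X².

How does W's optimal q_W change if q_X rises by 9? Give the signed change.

-3

Exporter W's profit: π = q_W(365 − (q_W + q_X)) − 3q_W − 0.5q_W².
∂π/∂q_W = 362 − 3q_W − q_X = 0, so q_W = 362/3 − (1/3)q_X.
The reaction-function slope is −1/3, so a 9-unit rise in q_X moves q_W by −1/3 × 9 = −3. W's best response falls — the actions are strategic substitutes.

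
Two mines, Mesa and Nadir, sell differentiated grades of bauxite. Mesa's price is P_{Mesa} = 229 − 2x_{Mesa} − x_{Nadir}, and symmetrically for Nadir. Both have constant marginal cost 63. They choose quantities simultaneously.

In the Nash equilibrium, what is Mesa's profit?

2204.48

Mine Mesa's profit: π = x_{Mesa}(229 − 2x_{Mesa} − x_{Nadir}) − 63x_{Mesa}.
∂π/∂x_{Mesa} = 166 − 4x_{Mesa} − x_{Nadir} = 0 ⇒ x_{Mesa} = 41.5 − 0.25x_{Nadir}.
By symmetry x_{Nadir} = x_{Mesa}; substituting into the reaction function, 1.25x_{Mesa} = 41.5 and x_{Mesa} = 33.2.
P_{Mesa} = 229 − 2·33.2 − 33.2 = 129.4.
Profit = (129.4 − 63)·33.2 = 2204.48.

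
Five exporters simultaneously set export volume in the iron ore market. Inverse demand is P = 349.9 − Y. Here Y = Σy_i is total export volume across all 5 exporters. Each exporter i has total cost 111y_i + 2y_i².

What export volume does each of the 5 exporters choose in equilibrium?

23.89

A representative exporter's profit is π_i = y_i(349.9 − Y) − 111y_i − 2y_i², with Y = y_i + Σ_{j≠i} y_j.
First-order condition: 238.9 − 6y_i − Σ_{j≠i} y_j = 0.
Imposing symmetry (y_j = y for all j) turns Σ_{j≠i} y_j into 4y, so 238.9 = 10y and y = 23.89.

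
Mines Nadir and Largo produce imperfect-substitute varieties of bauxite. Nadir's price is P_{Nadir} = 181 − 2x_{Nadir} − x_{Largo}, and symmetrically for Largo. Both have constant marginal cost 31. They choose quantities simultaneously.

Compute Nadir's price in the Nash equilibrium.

Mine Nadir's profit: π = x_{Nadir}(181 − 2x_{Nadir} − x_{Largo}) − 31x_{Nadir}.
∂π/∂x_{Nadir} = 150 − 4x_{Nadir} − x_{Largo} = 0 ⇒ x_{Nadir} = 37.5 − 0.25x_{Largo}.
The game is symmetric, so in equilibrium x_{Largo} = x_{Nadir}: the reaction function gives 1.25x_{Nadir} = 37.5, hence x_{Nadir} = 30.
P_{Nadir} = 181 − 2·30 − 30 = 91.

91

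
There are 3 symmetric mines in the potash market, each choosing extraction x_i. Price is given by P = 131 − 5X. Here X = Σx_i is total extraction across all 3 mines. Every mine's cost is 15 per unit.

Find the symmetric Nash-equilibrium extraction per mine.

A representative mine's profit is π_i = x_i(131 − 5X) − 15x_i, with X = x_i + Σ_{j≠i} x_j.
First-order condition: 116 − 10x_i − 5Σ_{j≠i} x_j = 0.
With identical mines, set every x_j = x: then 116 − 10x − 10x = 0, i.e. x = 116/20 = 5.8.

5.8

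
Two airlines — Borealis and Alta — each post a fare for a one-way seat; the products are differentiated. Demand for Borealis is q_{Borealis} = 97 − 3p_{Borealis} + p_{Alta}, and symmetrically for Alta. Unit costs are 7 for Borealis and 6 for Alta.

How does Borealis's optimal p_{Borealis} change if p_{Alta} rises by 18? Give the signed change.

3

Borealis's profit: π = (p_{Borealis} − 7)(97 − 3p_{Borealis} + p_{Alta}).
∂π/∂p_{Borealis} = 118 − 6p_{Borealis} + p_{Alta} = 0 ⇒ p_{Borealis} = 59/3 + (1/6)p_{Alta}.
The reaction-function slope is 1/6, so an 18-unit rise in p_{Alta} moves p_{Borealis} by 1/6 × 18 = 3. Borealis's best response rises — the actions are strategic complements.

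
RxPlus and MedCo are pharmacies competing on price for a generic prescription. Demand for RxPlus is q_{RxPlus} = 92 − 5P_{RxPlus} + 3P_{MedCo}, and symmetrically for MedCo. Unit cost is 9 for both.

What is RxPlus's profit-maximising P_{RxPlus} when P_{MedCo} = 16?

RxPlus's profit: π = (P_{RxPlus} − 9)(92 − 5P_{RxPlus} + 3P_{MedCo}).
∂π/∂P_{RxPlus} = 137 − 10P_{RxPlus} + 3P_{MedCo} = 0 ⇒ P_{RxPlus} = 13.7 + 0.3P_{MedCo}.
At P_{MedCo} = 16: P_{RxPlus} = 13.7 + 0.3·16 = 18.5.

18.5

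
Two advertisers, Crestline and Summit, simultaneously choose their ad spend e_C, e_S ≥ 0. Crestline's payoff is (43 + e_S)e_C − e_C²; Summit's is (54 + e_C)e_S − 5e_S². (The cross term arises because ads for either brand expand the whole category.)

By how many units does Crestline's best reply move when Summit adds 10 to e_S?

Expanding Crestline's payoff: 43e_C + e_Se_C − e_C².
∂π/∂e_C = 43 + e_S − 2e_C = 0, so e_C = 21.5 + 0.5e_S.
The reaction-function slope is 0.5, so a 10-unit rise in e_S moves e_C by 0.5 × 10 = 5. Crestline's best response rises — the actions are strategic complements.

5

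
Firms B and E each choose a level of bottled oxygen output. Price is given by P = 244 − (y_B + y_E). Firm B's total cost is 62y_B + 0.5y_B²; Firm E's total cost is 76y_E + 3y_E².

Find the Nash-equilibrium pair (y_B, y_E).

56, 14

Firm B's profit: π = y_B(244 − (y_B + y_E)) − 62y_B − 0.5y_B².
∂π/∂y_B = 182 − 3y_B − y_E = 0, so y_B = 182/3 − (1/3)y_E.
For E: ∂π/∂y_E = 168 − 8y_E − y_B = 0 ⇒ y_E = 21 − 0.125y_B.
Substituting the second reaction function into the first: y_B = 182/3 − (1/3)(21 − 0.125y_B), which gives (23/24)y_B = 161/3 ⇒ y_B = 56.
Then y_E = 21 − 0.125·56 = 14.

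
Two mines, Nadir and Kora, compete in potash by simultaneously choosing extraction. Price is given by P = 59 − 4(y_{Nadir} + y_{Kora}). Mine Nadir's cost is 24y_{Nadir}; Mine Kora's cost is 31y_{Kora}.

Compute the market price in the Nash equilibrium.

38

Mine Nadir's profit: π = y_{Nadir}(59 − 4(y_{Nadir} + y_{Kora})) − 24y_{Nadir}.
∂π/∂y_{Nadir} = 35 − 8y_{Nadir} − 4y_{Kora} = 0, so y_{Nadir} = 4.375 − 0.5y_{Kora}.
By the same steps for Kora: y_{Kora} = 3.5 − 0.5y_{Nadir}.
Solving the two reaction functions simultaneously: (1 − (−0.5)(−0.5))y_{Nadir} = 4.375 − 0.5·3.5, so 0.75y_{Nadir} = 2.625 and y_{Nadir} = 3.5.
Then y_{Kora} = 3.5 − 0.5·3.5 = 1.75.
Equilibrium price: P = 59 − 4·5.25 = 38.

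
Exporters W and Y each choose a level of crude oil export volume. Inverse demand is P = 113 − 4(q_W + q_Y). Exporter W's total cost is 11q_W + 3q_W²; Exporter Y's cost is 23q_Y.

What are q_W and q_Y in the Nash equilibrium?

4.75, 8.875

Exporter W's profit: π = q_W(113 − 4(q_W + q_Y)) − 11q_W − 3q_W².
∂π/∂q_W = 102 − 14q_W − 4q_Y = 0, so q_W = 51/7 − (2/7)q_Y.
For Y: ∂π/∂q_Y = 90 − 8q_Y − 4q_W = 0 ⇒ q_Y = 11.25 − 0.5q_W.
Solving the two reaction functions simultaneously: (1 − (−2/7)(−0.5))q_W = 51/7 − (2/7)·11.25, so (6/7)q_W = 57/14 and q_W = 4.75.
Then q_Y = 11.25 − 0.5·4.75 = 8.875.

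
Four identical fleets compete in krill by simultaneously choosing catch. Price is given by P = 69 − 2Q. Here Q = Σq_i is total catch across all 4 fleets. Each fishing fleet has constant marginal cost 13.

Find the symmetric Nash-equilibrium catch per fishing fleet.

5.6

A representative fishing fleet's profit is π_i = q_i(69 − 2Q) − 13q_i, with Q = q_i + Σ_{j≠i} q_j.
First-order condition: 56 − 4q_i − 2Σ_{j≠i} q_j = 0.
With identical fishing fleets, set every q_j = q: then 56 − 4q − 6q = 0, i.e. q = 56/10 = 5.6.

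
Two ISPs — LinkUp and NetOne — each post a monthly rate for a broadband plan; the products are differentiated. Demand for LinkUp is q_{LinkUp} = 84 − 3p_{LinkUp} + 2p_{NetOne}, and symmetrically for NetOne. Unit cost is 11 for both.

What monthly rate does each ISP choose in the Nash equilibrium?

LinkUp's profit: π = (p_{LinkUp} − 11)(84 − 3p_{LinkUp} + 2p_{NetOne}).
∂π/∂p_{LinkUp} = 117 − 6p_{LinkUp} + 2p_{NetOne} = 0 ⇒ p_{LinkUp} = 19.5 + (1/3)p_{NetOne}.
The game is symmetric, so in equilibrium p_{NetOne} = p_{LinkUp}: the reaction function gives (2/3)p_{LinkUp} = 19.5, hence p_{LinkUp} = 29.25.

29.25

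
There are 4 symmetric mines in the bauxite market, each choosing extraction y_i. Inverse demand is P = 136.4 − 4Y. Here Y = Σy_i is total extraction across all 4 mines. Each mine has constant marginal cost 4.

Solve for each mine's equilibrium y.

6.62

A representative mine's profit is π_i = y_i(136.4 − 4Y) − 4y_i, with Y = y_i + Σ_{j≠i} y_j.
First-order condition: 132.4 − 8y_i − 4Σ_{j≠i} y_j = 0.
Imposing symmetry (y_j = y for all j) turns Σ_{j≠i} y_j into 3y, so 132.4 = 20y and y = 6.62.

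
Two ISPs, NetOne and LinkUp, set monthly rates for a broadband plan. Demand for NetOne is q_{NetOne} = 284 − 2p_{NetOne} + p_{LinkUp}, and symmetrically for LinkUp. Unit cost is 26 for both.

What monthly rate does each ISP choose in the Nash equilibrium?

112

NetOne's profit: π = (p_{NetOne} − 26)(284 − 2p_{NetOne} + p_{LinkUp}).
∂π/∂p_{NetOne} = 336 − 4p_{NetOne} + p_{LinkUp} = 0 ⇒ p_{NetOne} = 84 + 0.25p_{LinkUp}.
By symmetry p_{LinkUp} = p_{NetOne}; substituting into the reaction function, 0.75p_{NetOne} = 84 and p_{NetOne} = 112.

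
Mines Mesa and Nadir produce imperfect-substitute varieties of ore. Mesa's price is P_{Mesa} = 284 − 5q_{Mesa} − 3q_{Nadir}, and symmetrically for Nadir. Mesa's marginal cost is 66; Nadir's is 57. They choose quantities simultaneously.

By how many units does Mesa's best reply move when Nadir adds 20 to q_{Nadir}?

Mine Mesa's profit: π = q_{Mesa}(284 − 5q_{Mesa} − 3q_{Nadir}) − 66q_{Mesa}.
∂π/∂q_{Mesa} = 218 − 10q_{Mesa} − 3q_{Nadir} = 0 ⇒ q_{Mesa} = 21.8 − 0.3q_{Nadir}.
The reaction-function slope is −0.3, so a 20-unit rise in q_{Nadir} moves q_{Mesa} by −0.3 × 20 = −6. Mesa's best response falls — the actions are strategic substitutes.

-6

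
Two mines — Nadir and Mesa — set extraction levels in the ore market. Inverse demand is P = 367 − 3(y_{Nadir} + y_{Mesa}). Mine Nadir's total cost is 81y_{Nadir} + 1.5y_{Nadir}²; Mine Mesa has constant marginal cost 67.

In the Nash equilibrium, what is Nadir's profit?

Mine Nadir's profit: π = y_{Nadir}(367 − 3(y_{Nadir} + y_{Mesa})) − 81y_{Nadir} − 1.5y_{Nadir}².
∂π/∂y_{Nadir} = 286 − 9y_{Nadir} − 3y_{Mesa} = 0, so y_{Nadir} = 286/9 − (1/3)y_{Mesa}.
For Mesa: ∂π/∂y_{Mesa} = 300 − 6y_{Mesa} − 3y_{Nadir} = 0 ⇒ y_{Mesa} = 50 − 0.5y_{Nadir}.
Plugging y_{Mesa} into Nadir's best response: y_{Nadir} = 286/9 − (1/3)(50 − 0.5y_{Nadir}) ⇒ (5/6)y_{Nadir} = 136/9, so y_{Nadir} = 272/15.
Then y_{Mesa} = 50 − 0.5·(272/15) = 614/15.
Price P = 367 − 3·(886/15) = 189.8.
Nadir's profit: (189.8 − 81)·(272/15) − 1.5(272/15)² = 1479.68.

1479.68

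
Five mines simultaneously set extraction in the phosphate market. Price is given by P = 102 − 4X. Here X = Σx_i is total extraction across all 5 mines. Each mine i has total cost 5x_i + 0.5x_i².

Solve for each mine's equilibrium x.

A representative mine's profit is π_i = x_i(102 − 4X) − 5x_i − 0.5x_i², with X = x_i + Σ_{j≠i} x_j.
First-order condition: 97 − 9x_i − 4Σ_{j≠i} x_j = 0.
Imposing symmetry (x_j = x for all j) turns Σ_{j≠i} x_j into 4x, so 97 = 25x and x = 3.88.

3.88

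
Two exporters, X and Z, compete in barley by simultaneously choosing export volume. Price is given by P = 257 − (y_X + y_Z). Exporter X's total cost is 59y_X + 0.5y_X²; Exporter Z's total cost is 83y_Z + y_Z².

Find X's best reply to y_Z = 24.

Exporter X's profit: π = y_X(257 − (y_X + y_Z)) − 59y_X − 0.5y_X².
∂π/∂y_X = 198 − 3y_X − y_Z = 0, so y_X = 66 − (1/3)y_Z.
At y_Z = 24: y_X = 66 − (1/3)·24 = 58.

58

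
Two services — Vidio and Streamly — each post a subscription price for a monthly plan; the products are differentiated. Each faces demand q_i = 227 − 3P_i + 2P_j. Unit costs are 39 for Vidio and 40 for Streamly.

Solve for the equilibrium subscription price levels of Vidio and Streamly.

86.1875, 86.5625

Vidio's profit: π = (P_{Vidio} − 39)(227 − 3P_{Vidio} + 2P_{Streamly}).
∂π/∂P_{Vidio} = 344 − 6P_{Vidio} + 2P_{Streamly} = 0 ⇒ P_{Vidio} = 172/3 + (1/3)P_{Streamly}.
Similarly P_{Streamly} = 347/6 + (1/3)P_{Vidio}.
Plugging P_{Streamly} into Vidio's best response: P_{Vidio} = 172/3 + (1/3)(347/6 + (1/3)P_{Vidio}) ⇒ (8/9)P_{Vidio} = 1379/18, so P_{Vidio} = 86.1875.
Then P_{Streamly} = 347/6 + (1/3)·86.1875 = 86.5625.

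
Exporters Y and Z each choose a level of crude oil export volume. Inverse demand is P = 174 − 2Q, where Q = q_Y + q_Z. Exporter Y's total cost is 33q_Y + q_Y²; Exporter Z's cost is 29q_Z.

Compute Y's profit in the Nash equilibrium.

Exporter Y's profit: π = q_Y(174 − 2(q_Y + q_Z)) − 33q_Y − q_Y².
∂π/∂q_Y = 141 − 6q_Y − 2q_Z = 0, so q_Y = 23.5 − (1/3)q_Z.
For Z: ∂π/∂q_Z = 145 − 4q_Z − 2q_Y = 0 ⇒ q_Z = 36.25 − 0.5q_Y.
Plugging q_Z into Y's best response: q_Y = 23.5 − (1/3)(36.25 − 0.5q_Y) ⇒ (5/6)q_Y = 137/12, so q_Y = 13.7.
Then q_Z = 36.25 − 0.5·13.7 = 29.4.
Price P = 174 − 2·43.1 = 87.8.
Y's profit: (87.8 − 33)·13.7 − (13.7)² = 563.07.

563.07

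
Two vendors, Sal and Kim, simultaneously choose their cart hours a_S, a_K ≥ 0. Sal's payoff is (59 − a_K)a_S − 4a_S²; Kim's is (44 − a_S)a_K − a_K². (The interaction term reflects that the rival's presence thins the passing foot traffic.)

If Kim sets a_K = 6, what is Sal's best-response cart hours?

6.625

Expanding Sal's payoff: 59a_S − a_Ka_S − 4a_S².
∂π/∂a_S = 59 − a_K − 8a_S = 0, so a_S = 7.375 − 0.125a_K.
At a_K = 6: a_S = 7.375 − 0.125·6 = 6.625.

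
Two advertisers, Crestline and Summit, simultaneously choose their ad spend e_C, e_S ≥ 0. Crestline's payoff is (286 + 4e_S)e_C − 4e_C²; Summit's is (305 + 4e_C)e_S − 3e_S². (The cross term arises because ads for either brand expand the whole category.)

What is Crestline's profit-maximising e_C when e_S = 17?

44.25

Expanding Crestline's payoff: 286e_C + 4e_Se_C − 4e_C².
∂π/∂e_C = 286 + 4e_S − 8e_C = 0, so e_C = 35.75 + 0.5e_S.
At e_S = 17: e_C = 35.75 + 0.5·17 = 44.25.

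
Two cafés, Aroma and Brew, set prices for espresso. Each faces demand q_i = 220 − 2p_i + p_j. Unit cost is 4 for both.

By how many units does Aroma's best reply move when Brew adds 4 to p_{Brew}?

1

Aroma's profit: π = (p_{Aroma} − 4)(220 − 2p_{Aroma} + p_{Brew}).
∂π/∂p_{Aroma} = 228 − 4p_{Aroma} + p_{Brew} = 0 ⇒ p_{Aroma} = 57 + 0.25p_{Brew}.
The reaction-function slope is 0.25, so a 4-unit rise in p_{Brew} moves p_{Aroma} by 0.25 × 4 = 1. Aroma's best response rises — the actions are strategic complements.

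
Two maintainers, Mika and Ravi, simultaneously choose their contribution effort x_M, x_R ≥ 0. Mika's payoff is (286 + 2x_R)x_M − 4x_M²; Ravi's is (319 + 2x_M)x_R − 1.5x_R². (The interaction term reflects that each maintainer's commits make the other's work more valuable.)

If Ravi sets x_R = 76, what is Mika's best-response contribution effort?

54.75

Expanding Mika's payoff: 286x_M + 2x_Rx_M − 4x_M².
∂π/∂x_M = 286 + 2x_R − 8x_M = 0, so x_M = 35.75 + 0.25x_R.
At x_R = 76: x_M = 35.75 + 0.25·76 = 54.75.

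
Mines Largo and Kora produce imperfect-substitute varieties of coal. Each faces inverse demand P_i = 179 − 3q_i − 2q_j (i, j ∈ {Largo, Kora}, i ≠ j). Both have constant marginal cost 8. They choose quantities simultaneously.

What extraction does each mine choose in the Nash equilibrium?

21.375

Mine Largo's profit: π = q_{Largo}(179 − 3q_{Largo} − 2q_{Kora}) − 8q_{Largo}.
∂π/∂q_{Largo} = 171 − 6q_{Largo} − 2q_{Kora} = 0 ⇒ q_{Largo} = 28.5 − (1/3)q_{Kora}.
Setting q_{Largo} = q_{Kora} in the reaction function: q_{Largo} = 28.5 − (1/3)q_{Largo}, so q_{Largo} = 28.5 / (4/3) = 21.375.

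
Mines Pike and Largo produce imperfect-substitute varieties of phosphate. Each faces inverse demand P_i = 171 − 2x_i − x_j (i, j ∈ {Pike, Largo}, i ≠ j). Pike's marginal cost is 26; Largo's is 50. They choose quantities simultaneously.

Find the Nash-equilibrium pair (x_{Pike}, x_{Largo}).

Mine Pike's profit: π = x_{Pike}(171 − 2x_{Pike} − x_{Largo}) − 26x_{Pike}.
∂π/∂x_{Pike} = 145 − 4x_{Pike} − x_{Largo} = 0 ⇒ x_{Pike} = 36.25 − 0.25x_{Largo}.
Similarly x_{Largo} = 30.25 − 0.25x_{Pike}.
Substituting the second reaction function into the first: x_{Pike} = 36.25 − 0.25(30.25 − 0.25x_{Pike}), which gives 0.9375x_{Pike} = 28.6875 ⇒ x_{Pike} = 30.6.
Then x_{Largo} = 30.25 − 0.25·30.6 = 22.6.

30.6, 22.6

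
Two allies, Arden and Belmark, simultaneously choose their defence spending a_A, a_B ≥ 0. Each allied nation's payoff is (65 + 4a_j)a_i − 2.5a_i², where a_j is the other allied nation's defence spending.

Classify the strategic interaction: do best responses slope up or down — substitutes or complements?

Arden's payoff is (65 + 4a_B)a_A − 2.5a_A².
∂π/∂a_A = 65 + 4a_B − 5a_A = 0, so a_A = 13 + 0.8a_B.
The best-response slope da_A/da_B = 0.8 > 0: the reaction function is upward-sloping, so the choices are strategic complements.

strategic complements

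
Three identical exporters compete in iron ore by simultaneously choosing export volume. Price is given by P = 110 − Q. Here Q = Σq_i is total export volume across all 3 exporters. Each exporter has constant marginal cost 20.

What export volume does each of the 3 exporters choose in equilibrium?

22.5

A representative exporter's profit is π_i = q_i(110 − Q) − 20q_i, with Q = q_i + Σ_{j≠i} q_j.
First-order condition: 90 − 2q_i − Σ_{j≠i} q_j = 0.
In a symmetric equilibrium every exporter chooses the same q, so Σ_{j≠i} q_j = 2q. The condition becomes 90 − 4q = 0, giving q = 90/4 = 22.5.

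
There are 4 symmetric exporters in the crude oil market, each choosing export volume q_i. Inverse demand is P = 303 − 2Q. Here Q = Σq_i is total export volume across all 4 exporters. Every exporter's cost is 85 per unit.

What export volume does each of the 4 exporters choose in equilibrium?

21.8

A representative exporter's profit is π_i = q_i(303 − 2Q) − 85q_i, with Q = q_i + Σ_{j≠i} q_j.
First-order condition: 218 − 4q_i − 2Σ_{j≠i} q_j = 0.
With identical exporters, set every q_j = q: then 218 − 4q − 6q = 0, i.e. q = 218/10 = 21.8.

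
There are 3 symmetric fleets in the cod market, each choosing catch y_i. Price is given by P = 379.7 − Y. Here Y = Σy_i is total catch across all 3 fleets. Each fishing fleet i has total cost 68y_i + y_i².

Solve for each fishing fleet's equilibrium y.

51.95

A representative fishing fleet's profit is π_i = y_i(379.7 − Y) − 68y_i − y_i², with Y = y_i + Σ_{j≠i} y_j.
First-order condition: 311.7 − 4y_i − Σ_{j≠i} y_j = 0.
Imposing symmetry (y_j = y for all j) turns Σ_{j≠i} y_j into 2y, so 311.7 = 6y and y = 51.95.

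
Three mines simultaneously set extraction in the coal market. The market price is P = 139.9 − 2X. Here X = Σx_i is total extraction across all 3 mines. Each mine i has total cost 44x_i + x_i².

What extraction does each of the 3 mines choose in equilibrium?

9.59

A representative mine's profit is π_i = x_i(139.9 − 2X) − 44x_i − x_i², with X = x_i + Σ_{j≠i} x_j.
First-order condition: 95.9 − 6x_i − 2Σ_{j≠i} x_j = 0.
Imposing symmetry (x_j = x for all j) turns Σ_{j≠i} x_j into 2x, so 95.9 = 10x and x = 9.59.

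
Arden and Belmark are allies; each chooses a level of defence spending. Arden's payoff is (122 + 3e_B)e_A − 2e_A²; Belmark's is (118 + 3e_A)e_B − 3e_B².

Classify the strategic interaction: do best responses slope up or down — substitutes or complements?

Expanding Arden's payoff: 122e_A + 3e_Be_A − 2e_A².
∂π/∂e_A = 122 + 3e_B − 4e_A = 0, so e_A = 30.5 + 0.75e_B.
The best-response slope de_A/de_B = 0.75 > 0: the reaction function is upward-sloping, so the choices are strategic complements.

strategic complements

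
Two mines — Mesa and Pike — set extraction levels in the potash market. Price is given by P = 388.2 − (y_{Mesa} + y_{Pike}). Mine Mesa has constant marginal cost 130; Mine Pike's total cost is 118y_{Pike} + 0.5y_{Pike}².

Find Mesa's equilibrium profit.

Mine Mesa's profit: π = y_{Mesa}(388.2 − (y_{Mesa} + y_{Pike})) − 130y_{Mesa}.
∂π/∂y_{Mesa} = 258.2 − 2y_{Mesa} − y_{Pike} = 0, so y_{Mesa} = 129.1 − 0.5y_{Pike}.
For Pike: ∂π/∂y_{Pike} = 270.2 − 3y_{Pike} − y_{Mesa} = 0 ⇒ y_{Pike} = 1351/15 − (1/3)y_{Mesa}.
Solving the two reaction functions simultaneously: (1 − (−0.5)(−1/3))y_{Mesa} = 129.1 − 0.5·(1351/15), so (5/6)y_{Mesa} = 1261/15 and y_{Mesa} = 100.88.
Then y_{Pike} = 1351/15 − (1/3)·100.88 = 56.44.
Price P = 388.2 − 157.32 = 230.88.
Mesa's profit: (230.88 − 130)·100.88 = 10176.7744.

10176.7744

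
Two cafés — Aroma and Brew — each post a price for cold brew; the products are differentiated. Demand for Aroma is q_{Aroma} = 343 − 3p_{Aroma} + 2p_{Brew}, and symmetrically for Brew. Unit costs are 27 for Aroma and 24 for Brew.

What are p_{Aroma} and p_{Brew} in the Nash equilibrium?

105.4375, 104.3125

Aroma's profit: π = (p_{Aroma} − 27)(343 − 3p_{Aroma} + 2p_{Brew}).
∂π/∂p_{Aroma} = 424 − 6p_{Aroma} + 2p_{Brew} = 0 ⇒ p_{Aroma} = 212/3 + (1/3)p_{Brew}.
Similarly p_{Brew} = 415/6 + (1/3)p_{Aroma}.
Solving the two reaction functions simultaneously: (1 − (1/3)(1/3))p_{Aroma} = 212/3 + (1/3)·(415/6), so (8/9)p_{Aroma} = 1687/18 and p_{Aroma} = 105.4375.
Then p_{Brew} = 415/6 + (1/3)·105.4375 = 104.3125.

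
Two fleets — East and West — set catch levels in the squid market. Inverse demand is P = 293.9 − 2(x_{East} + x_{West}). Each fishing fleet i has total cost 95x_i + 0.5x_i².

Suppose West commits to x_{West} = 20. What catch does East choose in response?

Fishing fleet East's profit: π = x_{East}(293.9 − 2(x_{East} + x_{West})) − 95x_{East} − 0.5x_{East}².
∂π/∂x_{East} = 198.9 − 5x_{East} − 2x_{West} = 0, so x_{East} = 39.78 − 0.4x_{West}.
At x_{West} = 20: x_{East} = 39.78 − 0.4·20 = 31.78.

31.78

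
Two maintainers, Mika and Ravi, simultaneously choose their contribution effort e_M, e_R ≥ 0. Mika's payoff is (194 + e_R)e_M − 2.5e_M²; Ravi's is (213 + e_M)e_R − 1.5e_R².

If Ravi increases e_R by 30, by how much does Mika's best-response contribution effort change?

Expanding Mika's payoff: 194e_M + e_Re_M − 2.5e_M².
∂π/∂e_M = 194 + e_R − 5e_M = 0, so e_M = 38.8 + 0.2e_R.
The reaction-function slope is 0.2, so a 30-unit rise in e_R moves e_M by 0.2 × 30 = 6. Mika's best response rises — the actions are strategic complements.

6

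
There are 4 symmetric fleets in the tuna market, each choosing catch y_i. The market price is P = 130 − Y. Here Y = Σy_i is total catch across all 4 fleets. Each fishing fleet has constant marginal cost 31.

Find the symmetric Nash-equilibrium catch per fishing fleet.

A representative fishing fleet's profit is π_i = y_i(130 − Y) − 31y_i, with Y = y_i + Σ_{j≠i} y_j.
First-order condition: 99 − 2y_i − Σ_{j≠i} y_j = 0.
In a symmetric equilibrium every fishing fleet chooses the same y, so Σ_{j≠i} y_j = 3y. The condition becomes 99 − 5y = 0, giving y = 99/5 = 19.8.

19.8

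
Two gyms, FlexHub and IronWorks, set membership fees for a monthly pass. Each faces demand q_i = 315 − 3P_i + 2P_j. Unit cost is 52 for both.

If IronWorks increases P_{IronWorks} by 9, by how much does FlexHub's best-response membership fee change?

3

FlexHub's profit: π = (P_{FlexHub} − 52)(315 − 3P_{FlexHub} + 2P_{IronWorks}).
∂π/∂P_{FlexHub} = 471 − 6P_{FlexHub} + 2P_{IronWorks} = 0 ⇒ P_{FlexHub} = 78.5 + (1/3)P_{IronWorks}.
The reaction-function slope is 1/3, so a 9-unit rise in P_{IronWorks} moves P_{FlexHub} by 1/3 × 9 = 3. FlexHub's best response rises — the actions are strategic complements.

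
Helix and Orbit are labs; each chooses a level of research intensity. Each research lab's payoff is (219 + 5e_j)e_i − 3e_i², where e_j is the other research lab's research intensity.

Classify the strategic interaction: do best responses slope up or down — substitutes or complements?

strategic complements

Helix's payoff is (219 + 5e_O)e_H − 3e_H².
∂π/∂e_H = 219 + 5e_O − 6e_H = 0, so e_H = 36.5 + (5/6)e_O.
The best-response slope de_H/de_O = 5/6 > 0: the reaction function is upward-sloping, so the choices are strategic complements.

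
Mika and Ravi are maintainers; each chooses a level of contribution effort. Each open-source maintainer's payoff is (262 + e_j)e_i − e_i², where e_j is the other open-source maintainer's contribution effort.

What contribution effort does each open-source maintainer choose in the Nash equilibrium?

262

Mika's payoff is (262 + e_R)e_M − e_M².
∂π/∂e_M = 262 + e_R − 2e_M = 0, so e_M = 131 + 0.5e_R.
Setting e_M = e_R in the reaction function: e_M = 131 + 0.5e_M, so e_M = 131 / 0.5 = 262.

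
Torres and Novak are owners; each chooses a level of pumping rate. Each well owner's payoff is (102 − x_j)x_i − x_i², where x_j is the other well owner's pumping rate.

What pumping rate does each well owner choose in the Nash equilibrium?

Torres's payoff is (102 − x_N)x_T − x_T².
∂π/∂x_T = 102 − x_N − 2x_T = 0, so x_T = 51 − 0.5x_N.
The game is symmetric, so in equilibrium x_N = x_T: the reaction function gives 1.5x_T = 51, hence x_T = 34.

34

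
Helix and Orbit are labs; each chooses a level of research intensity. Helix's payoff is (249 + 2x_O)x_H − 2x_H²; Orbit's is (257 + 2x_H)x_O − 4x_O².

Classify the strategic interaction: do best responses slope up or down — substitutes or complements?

strategic complements

Expanding Helix's payoff: 249x_H + 2x_Ox_H − 2x_H².
∂π/∂x_H = 249 + 2x_O − 4x_H = 0, so x_H = 62.25 + 0.5x_O.
The best-response slope dx_H/dx_O = 0.5 > 0: the reaction function is upward-sloping, so the choices are strategic complements.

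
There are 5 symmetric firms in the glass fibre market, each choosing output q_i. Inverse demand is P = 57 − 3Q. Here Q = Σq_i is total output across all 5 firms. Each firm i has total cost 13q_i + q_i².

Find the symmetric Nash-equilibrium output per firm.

A representative firm's profit is π_i = q_i(57 − 3Q) − 13q_i − q_i², with Q = q_i + Σ_{j≠i} q_j.
First-order condition: 44 − 8q_i − 3Σ_{j≠i} q_j = 0.
Imposing symmetry (q_j = q for all j) turns Σ_{j≠i} q_j into 4q, so 44 = 20q and q = 2.2.

2.2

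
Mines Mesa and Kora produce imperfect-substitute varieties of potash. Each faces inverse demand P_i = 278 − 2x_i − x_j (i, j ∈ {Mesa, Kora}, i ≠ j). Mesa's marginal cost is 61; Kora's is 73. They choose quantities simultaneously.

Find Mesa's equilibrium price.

Mine Mesa's profit: π = x_{Mesa}(278 − 2x_{Mesa} − x_{Kora}) − 61x_{Mesa}.
∂π/∂x_{Mesa} = 217 − 4x_{Mesa} − x_{Kora} = 0 ⇒ x_{Mesa} = 54.25 − 0.25x_{Kora}.
Similarly x_{Kora} = 51.25 − 0.25x_{Mesa}.
Solving the two reaction functions simultaneously: (1 − (−0.25)(−0.25))x_{Mesa} = 54.25 − 0.25·51.25, so 0.9375x_{Mesa} = 41.4375 and x_{Mesa} = 44.2.
Then x_{Kora} = 51.25 − 0.25·44.2 = 40.2.
P_{Mesa} = 278 − 2·44.2 − 40.2 = 149.4.

149.4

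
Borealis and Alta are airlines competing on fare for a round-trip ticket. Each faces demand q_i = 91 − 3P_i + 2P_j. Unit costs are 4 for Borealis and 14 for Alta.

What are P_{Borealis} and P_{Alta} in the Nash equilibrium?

27.625, 31.375

Borealis's profit: π = (P_{Borealis} − 4)(91 − 3P_{Borealis} + 2P_{Alta}).
∂π/∂P_{Borealis} = 103 − 6P_{Borealis} + 2P_{Alta} = 0 ⇒ P_{Borealis} = 103/6 + (1/3)P_{Alta}.
Similarly P_{Alta} = 133/6 + (1/3)P_{Borealis}.
Solving the two reaction functions simultaneously: (1 − (1/3)(1/3))P_{Borealis} = 103/6 + (1/3)·(133/6), so (8/9)P_{Borealis} = 221/9 and P_{Borealis} = 27.625.
Then P_{Alta} = 133/6 + (1/3)·27.625 = 31.375.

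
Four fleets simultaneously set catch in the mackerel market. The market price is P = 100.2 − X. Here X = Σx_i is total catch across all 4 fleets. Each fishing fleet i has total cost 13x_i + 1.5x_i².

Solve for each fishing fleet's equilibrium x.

A representative fishing fleet's profit is π_i = x_i(100.2 − X) − 13x_i − 1.5x_i², with X = x_i + Σ_{j≠i} x_j.
First-order condition: 87.2 − 5x_i − Σ_{j≠i} x_j = 0.
Imposing symmetry (x_j = x for all j) turns Σ_{j≠i} x_j into 3x, so 87.2 = 8x and x = 10.9.

10.9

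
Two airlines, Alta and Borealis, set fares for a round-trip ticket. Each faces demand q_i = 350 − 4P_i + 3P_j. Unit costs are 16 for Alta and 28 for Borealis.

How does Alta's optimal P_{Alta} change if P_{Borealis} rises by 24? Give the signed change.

Alta's profit: π = (P_{Alta} − 16)(350 − 4P_{Alta} + 3P_{Borealis}).
∂π/∂P_{Alta} = 414 − 8P_{Alta} + 3P_{Borealis} = 0 ⇒ P_{Alta} = 51.75 + 0.375P_{Borealis}.
The reaction-function slope is 0.375, so a 24-unit rise in P_{Borealis} moves P_{Alta} by 0.375 × 24 = 9. Alta's best response rises — the actions are strategic complements.

9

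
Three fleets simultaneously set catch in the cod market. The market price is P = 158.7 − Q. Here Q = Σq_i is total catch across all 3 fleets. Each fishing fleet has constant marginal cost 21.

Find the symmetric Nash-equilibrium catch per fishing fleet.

A representative fishing fleet's profit is π_i = q_i(158.7 − Q) − 21q_i, with Q = q_i + Σ_{j≠i} q_j.
First-order condition: 137.7 − 2q_i − Σ_{j≠i} q_j = 0.
In a symmetric equilibrium every fishing fleet chooses the same q, so Σ_{j≠i} q_j = 2q. The condition becomes 137.7 − 4q = 0, giving q = 137.7/4 = 34.425.

34.425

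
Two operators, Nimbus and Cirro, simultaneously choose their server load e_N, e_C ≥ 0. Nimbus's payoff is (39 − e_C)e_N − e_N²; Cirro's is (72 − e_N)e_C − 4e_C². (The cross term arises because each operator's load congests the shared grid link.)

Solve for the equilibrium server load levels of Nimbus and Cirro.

16, 7

Expanding Nimbus's payoff: 39e_N − e_Ce_N − e_N².
∂π/∂e_N = 39 − e_C − 2e_N = 0, so e_N = 19.5 − 0.5e_C.
Likewise for Cirro: e_C = 9 − 0.125e_N.
Substituting the second reaction function into the first: e_N = 19.5 − 0.5(9 − 0.125e_N), which gives 0.9375e_N = 15 ⇒ e_N = 16.
Then e_C = 9 − 0.125·16 = 7.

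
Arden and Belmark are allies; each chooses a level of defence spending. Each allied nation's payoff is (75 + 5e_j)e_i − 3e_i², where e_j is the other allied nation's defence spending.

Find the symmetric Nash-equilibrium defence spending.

75

Arden's payoff is (75 + 5e_B)e_A − 3e_A².
∂π/∂e_A = 75 + 5e_B − 6e_A = 0, so e_A = 12.5 + (5/6)e_B.
By symmetry e_B = e_A; substituting into the reaction function, (1/6)e_A = 12.5 and e_A = 75.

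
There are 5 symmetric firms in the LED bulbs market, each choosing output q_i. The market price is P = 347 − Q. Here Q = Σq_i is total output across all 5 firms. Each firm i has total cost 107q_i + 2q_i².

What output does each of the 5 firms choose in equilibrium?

A representative firm's profit is π_i = q_i(347 − Q) − 107q_i − 2q_i², with Q = q_i + Σ_{j≠i} q_j.
First-order condition: 240 − 6q_i − Σ_{j≠i} q_j = 0.
In a symmetric equilibrium every firm chooses the same q, so Σ_{j≠i} q_j = 4q. The condition becomes 240 − 10q = 0, giving q = 240/10 = 24.

24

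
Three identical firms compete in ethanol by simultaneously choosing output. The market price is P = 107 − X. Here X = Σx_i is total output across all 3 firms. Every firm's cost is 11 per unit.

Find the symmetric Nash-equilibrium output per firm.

24

A representative firm's profit is π_i = x_i(107 − X) − 11x_i, with X = x_i + Σ_{j≠i} x_j.
First-order condition: 96 − 2x_i − Σ_{j≠i} x_j = 0.
Imposing symmetry (x_j = x for all j) turns Σ_{j≠i} x_j into 2x, so 96 = 4x and x = 24.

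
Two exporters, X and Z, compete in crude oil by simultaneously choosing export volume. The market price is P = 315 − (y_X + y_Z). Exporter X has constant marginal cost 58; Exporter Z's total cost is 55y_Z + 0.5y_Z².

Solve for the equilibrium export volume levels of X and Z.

Exporter X's profit: π = y_X(315 − (y_X + y_Z)) − 58y_X.
∂π/∂y_X = 257 − 2y_X − y_Z = 0, so y_X = 128.5 − 0.5y_Z.
For Z: ∂π/∂y_Z = 260 − 3y_Z − y_X = 0 ⇒ y_Z = 260/3 − (1/3)y_X.
Substituting the second reaction function into the first: y_X = 128.5 − 0.5(260/3 − (1/3)y_X), which gives (5/6)y_X = 511/6 ⇒ y_X = 102.2.
Then y_Z = 260/3 − (1/3)·102.2 = 52.6.

102.2, 52.6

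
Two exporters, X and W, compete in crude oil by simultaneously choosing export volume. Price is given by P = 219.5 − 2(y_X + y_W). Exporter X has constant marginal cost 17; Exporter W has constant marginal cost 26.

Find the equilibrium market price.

Exporter X's profit: π = y_X(219.5 − 2(y_X + y_W)) − 17y_X.
∂π/∂y_X = 202.5 − 4y_X − 2y_W = 0, so y_X = 50.625 − 0.5y_W.
By the same steps for W: y_W = 48.375 − 0.5y_X.
Solving the two reaction functions simultaneously: (1 − (−0.5)(−0.5))y_X = 50.625 − 0.5·48.375, so 0.75y_X = 26.4375 and y_X = 35.25.
Then y_W = 48.375 − 0.5·35.25 = 30.75.
Equilibrium price: P = 219.5 − 2·66 = 87.5.

87.5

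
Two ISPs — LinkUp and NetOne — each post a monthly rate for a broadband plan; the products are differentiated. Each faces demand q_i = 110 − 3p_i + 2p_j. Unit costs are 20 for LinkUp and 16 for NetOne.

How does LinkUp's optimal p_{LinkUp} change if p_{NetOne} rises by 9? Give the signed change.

3

LinkUp's profit: π = (p_{LinkUp} − 20)(110 − 3p_{LinkUp} + 2p_{NetOne}).
∂π/∂p_{LinkUp} = 170 − 6p_{LinkUp} + 2p_{NetOne} = 0 ⇒ p_{LinkUp} = 85/3 + (1/3)p_{NetOne}.
The reaction-function slope is 1/3, so a 9-unit rise in p_{NetOne} moves p_{LinkUp} by 1/3 × 9 = 3. LinkUp's best response rises — the actions are strategic complements.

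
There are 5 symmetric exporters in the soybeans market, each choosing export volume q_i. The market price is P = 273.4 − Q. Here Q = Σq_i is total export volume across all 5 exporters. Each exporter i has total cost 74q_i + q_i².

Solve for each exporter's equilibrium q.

A representative exporter's profit is π_i = q_i(273.4 − Q) − 74q_i − q_i², with Q = q_i + Σ_{j≠i} q_j.
First-order condition: 199.4 − 4q_i − Σ_{j≠i} q_j = 0.
In a symmetric equilibrium every exporter chooses the same q, so Σ_{j≠i} q_j = 4q. The condition becomes 199.4 − 8q = 0, giving q = 199.4/8 = 24.925.

24.925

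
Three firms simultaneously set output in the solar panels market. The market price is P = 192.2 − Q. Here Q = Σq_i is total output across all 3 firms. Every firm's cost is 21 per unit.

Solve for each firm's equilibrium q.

42.8

A representative firm's profit is π_i = q_i(192.2 − Q) − 21q_i, with Q = q_i + Σ_{j≠i} q_j.
First-order condition: 171.2 − 2q_i − Σ_{j≠i} q_j = 0.
Imposing symmetry (q_j = q for all j) turns Σ_{j≠i} q_j into 2q, so 171.2 = 4q and q = 42.8.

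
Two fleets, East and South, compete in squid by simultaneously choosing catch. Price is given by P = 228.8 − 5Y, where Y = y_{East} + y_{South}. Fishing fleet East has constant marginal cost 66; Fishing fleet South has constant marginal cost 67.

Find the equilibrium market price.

Fishing fleet East's profit: π = y_{East}(228.8 − 5(y_{East} + y_{South})) − 66y_{East}.
∂π/∂y_{East} = 162.8 − 10y_{East} − 5y_{South} = 0, so y_{East} = 16.28 − 0.5y_{South}.
By the same steps for South: y_{South} = 16.18 − 0.5y_{East}.
Solving the two reaction functions simultaneously: (1 − (−0.5)(−0.5))y_{East} = 16.28 − 0.5·16.18, so 0.75y_{East} = 8.19 and y_{East} = 10.92.
Then y_{South} = 16.18 − 0.5·10.92 = 10.72.
Equilibrium price: P = 228.8 − 5·21.64 = 120.6.

120.6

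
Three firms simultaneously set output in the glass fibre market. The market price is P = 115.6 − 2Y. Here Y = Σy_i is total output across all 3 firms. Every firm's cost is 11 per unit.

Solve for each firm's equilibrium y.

A representative firm's profit is π_i = y_i(115.6 − 2Y) − 11y_i, with Y = y_i + Σ_{j≠i} y_j.
First-order condition: 104.6 − 4y_i − 2Σ_{j≠i} y_j = 0.
In a symmetric equilibrium every firm chooses the same y, so Σ_{j≠i} y_j = 2y. The condition becomes 104.6 − 8y = 0, giving y = 104.6/8 = 13.075.

13.075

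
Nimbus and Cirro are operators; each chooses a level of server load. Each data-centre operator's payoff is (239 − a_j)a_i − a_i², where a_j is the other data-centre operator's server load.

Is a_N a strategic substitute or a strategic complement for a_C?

strategic substitutes

Nimbus's payoff is (239 − a_C)a_N − a_N².
∂π/∂a_N = 239 − a_C − 2a_N = 0, so a_N = 119.5 − 0.5a_C.
The best-response slope da_N/da_C = −0.5 < 0: the reaction function is downward-sloping, so the choices are strategic substitutes.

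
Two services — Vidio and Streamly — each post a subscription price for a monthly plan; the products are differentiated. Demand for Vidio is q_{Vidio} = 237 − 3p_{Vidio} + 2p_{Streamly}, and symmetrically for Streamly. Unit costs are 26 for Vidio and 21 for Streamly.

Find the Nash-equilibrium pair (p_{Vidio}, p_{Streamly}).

77.8125, 75.9375

Vidio's profit: π = (p_{Vidio} − 26)(237 − 3p_{Vidio} + 2p_{Streamly}).
∂π/∂p_{Vidio} = 315 − 6p_{Vidio} + 2p_{Streamly} = 0 ⇒ p_{Vidio} = 52.5 + (1/3)p_{Streamly}.
Similarly p_{Streamly} = 50 + (1/3)p_{Vidio}.
Plugging p_{Streamly} into Vidio's best response: p_{Vidio} = 52.5 + (1/3)(50 + (1/3)p_{Vidio}) ⇒ (8/9)p_{Vidio} = 415/6, so p_{Vidio} = 77.8125.
Then p_{Streamly} = 50 + (1/3)·77.8125 = 75.9375.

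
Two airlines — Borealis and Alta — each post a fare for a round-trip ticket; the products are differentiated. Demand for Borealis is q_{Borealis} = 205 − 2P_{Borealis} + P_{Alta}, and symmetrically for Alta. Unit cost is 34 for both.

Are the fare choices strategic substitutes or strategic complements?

Borealis's profit: π = (P_{Borealis} − 34)(205 − 2P_{Borealis} + P_{Alta}).
∂π/∂P_{Borealis} = 273 − 4P_{Borealis} + P_{Alta} = 0 ⇒ P_{Borealis} = 68.25 + 0.25P_{Alta}.
The best-response slope dP_{Borealis}/dP_{Alta} = 0.25 > 0: the reaction function is upward-sloping, so the choices are strategic complements.

strategic complements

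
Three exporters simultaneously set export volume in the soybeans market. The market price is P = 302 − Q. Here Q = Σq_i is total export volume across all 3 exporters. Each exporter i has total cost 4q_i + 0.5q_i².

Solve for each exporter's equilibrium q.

59.6

A representative exporter's profit is π_i = q_i(302 − Q) − 4q_i − 0.5q_i², with Q = q_i + Σ_{j≠i} q_j.
First-order condition: 298 − 3q_i − Σ_{j≠i} q_j = 0.
In a symmetric equilibrium every exporter chooses the same q, so Σ_{j≠i} q_j = 2q. The condition becomes 298 − 5q = 0, giving q = 298/5 = 59.6.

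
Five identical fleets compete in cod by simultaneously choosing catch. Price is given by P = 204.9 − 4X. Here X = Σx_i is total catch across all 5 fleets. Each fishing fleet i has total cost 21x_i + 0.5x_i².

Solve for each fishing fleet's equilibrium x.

A representative fishing fleet's profit is π_i = x_i(204.9 − 4X) − 21x_i − 0.5x_i², with X = x_i + Σ_{j≠i} x_j.
First-order condition: 183.9 − 9x_i − 4Σ_{j≠i} x_j = 0.
With identical fishing fleets, set every x_j = x: then 183.9 − 9x − 16x = 0, i.e. x = 183.9/25 = 7.356.

7.356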